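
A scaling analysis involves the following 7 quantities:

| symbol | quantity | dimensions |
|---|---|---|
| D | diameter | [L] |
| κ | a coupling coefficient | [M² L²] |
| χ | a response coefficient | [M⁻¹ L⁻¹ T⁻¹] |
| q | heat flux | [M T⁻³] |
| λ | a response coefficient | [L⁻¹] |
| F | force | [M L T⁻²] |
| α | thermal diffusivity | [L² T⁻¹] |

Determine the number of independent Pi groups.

There are 7 variables and 3 base dimensions (M, L, T).
The dimension matrix has rank 3.
Independent dimensionless groups: 7 − 3 = 4.

4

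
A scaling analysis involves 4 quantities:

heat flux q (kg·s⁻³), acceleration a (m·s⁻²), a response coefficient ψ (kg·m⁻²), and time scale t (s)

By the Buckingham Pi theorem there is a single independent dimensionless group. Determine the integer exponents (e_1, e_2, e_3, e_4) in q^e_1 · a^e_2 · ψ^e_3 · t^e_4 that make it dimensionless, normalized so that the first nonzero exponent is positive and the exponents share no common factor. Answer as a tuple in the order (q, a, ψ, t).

M: e_1·(1) + e_2·(0) + e_3·(1) + e_4·(0) = 0
L: e_1·(0) + e_2·(1) + e_3·(-2) + e_4·(0) = 0
T: e_1·(-3) + e_2·(-2) + e_3·(0) + e_4·(1) = 0
Solving this homogeneous linear system for the smallest-integer solution (first nonzero entry positive) gives (1, -2, -1, -1).

(1, -2, -1, -1)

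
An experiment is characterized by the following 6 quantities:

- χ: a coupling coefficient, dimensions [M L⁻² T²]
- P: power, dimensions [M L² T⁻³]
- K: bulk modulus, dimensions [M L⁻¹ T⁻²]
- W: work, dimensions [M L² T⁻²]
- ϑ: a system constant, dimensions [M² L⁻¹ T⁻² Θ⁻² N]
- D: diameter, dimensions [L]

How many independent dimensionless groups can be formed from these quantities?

There are 6 variables and 5 base dimensions (M, L, T, Θ, N).
The dimension matrix has rank 4 (less than 5: the dimension vectors are linearly dependent).
Independent dimensionless groups: 6 − 4 = 2.

2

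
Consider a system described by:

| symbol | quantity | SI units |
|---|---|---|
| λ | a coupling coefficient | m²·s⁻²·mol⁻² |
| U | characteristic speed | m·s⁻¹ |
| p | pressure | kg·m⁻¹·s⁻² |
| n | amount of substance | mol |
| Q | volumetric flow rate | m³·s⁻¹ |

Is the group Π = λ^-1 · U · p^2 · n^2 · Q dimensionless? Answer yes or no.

Sum the exponent of each base dimension across the product:
  M: −[λ]_M + [U]_M + 2·[p]_M + 2·[n]_M + [Q]_M = −(0) + (0) + 2·(1) + 2·(0) + (0) = 2
  L: −[λ]_L + [U]_L + 2·[p]_L + 2·[n]_L + [Q]_L = −(2) + (1) + 2·(-1) + 2·(0) + (3) = 0
  T: −[λ]_T + [U]_T + 2·[p]_T + 2·[n]_T + [Q]_T = −(-2) + (-1) + 2·(-2) + 2·(0) + (-1) = -4
  N: −[λ]_N + [U]_N + 2·[p]_N + 2·[n]_N + [Q]_N = −(-2) + (0) + 2·(0) + 2·(1) + (0) = 4
Net dimensions [M² T⁻⁴ N⁴] ≠ [1] — not dimensionless.

no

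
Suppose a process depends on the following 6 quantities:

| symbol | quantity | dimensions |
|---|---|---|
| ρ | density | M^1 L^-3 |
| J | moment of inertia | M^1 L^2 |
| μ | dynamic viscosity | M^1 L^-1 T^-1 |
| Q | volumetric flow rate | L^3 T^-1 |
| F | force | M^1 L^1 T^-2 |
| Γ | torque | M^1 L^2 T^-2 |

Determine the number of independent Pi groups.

3

There are 6 variables and 3 base dimensions (M, L, T).
The dimension matrix has rank 3.
Independent dimensionless groups: 6 − 3 = 3.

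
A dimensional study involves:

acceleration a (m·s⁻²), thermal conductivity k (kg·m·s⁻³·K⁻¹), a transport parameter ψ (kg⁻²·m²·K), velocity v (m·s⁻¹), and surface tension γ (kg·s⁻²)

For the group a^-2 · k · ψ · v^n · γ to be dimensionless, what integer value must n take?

-1

Balance the L exponent: (1)·n from v, plus −2·(1) + (1) + (2) + (0) = 1 from the rest, must sum to zero.
n + 1 = 0, so n = -1.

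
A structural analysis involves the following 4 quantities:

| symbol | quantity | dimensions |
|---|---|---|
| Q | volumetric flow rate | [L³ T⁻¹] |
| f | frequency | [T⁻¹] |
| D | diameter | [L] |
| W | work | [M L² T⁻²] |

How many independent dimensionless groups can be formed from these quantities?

There are 4 variables and 3 base dimensions (M, L, T).
The dimension matrix has rank 3.
Independent dimensionless groups: 4 − 3 = 1.

1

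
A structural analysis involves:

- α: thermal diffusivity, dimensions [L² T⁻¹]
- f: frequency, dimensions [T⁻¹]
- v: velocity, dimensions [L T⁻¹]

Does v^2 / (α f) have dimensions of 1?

Sum the exponent of each base dimension across the product:
  L: −[α]_L − [f]_L + 2·[v]_L = −(2) − (0) + 2·(1) = 0
  T: −[α]_T − [f]_T + 2·[v]_T = −(-1) − (-1) + 2·(-1) = 0
All base exponents vanish — dimensionless.

yes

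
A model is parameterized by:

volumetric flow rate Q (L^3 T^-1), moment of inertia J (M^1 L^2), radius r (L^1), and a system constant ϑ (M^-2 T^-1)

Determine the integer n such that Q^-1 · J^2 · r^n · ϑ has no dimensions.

-1

Balance the L exponent: (1)·n from r, plus −(3) + 2·(2) + (0) = 1 from the rest, must sum to zero.
n + 1 = 0, so n = -1.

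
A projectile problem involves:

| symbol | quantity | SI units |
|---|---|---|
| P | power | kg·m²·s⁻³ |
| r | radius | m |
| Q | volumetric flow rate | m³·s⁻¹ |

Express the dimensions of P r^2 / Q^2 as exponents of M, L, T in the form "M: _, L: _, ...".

M: 1, L: -2, T: -1

Collect each base-dimension exponent across the product:
  M: (1) + 2·(0) − 2·(0) = 1
  L: (2) + 2·(1) − 2·(3) = -2
  T: (-3) + 2·(0) − 2·(-1) = -1
So the dimensions are [M L⁻² T⁻¹].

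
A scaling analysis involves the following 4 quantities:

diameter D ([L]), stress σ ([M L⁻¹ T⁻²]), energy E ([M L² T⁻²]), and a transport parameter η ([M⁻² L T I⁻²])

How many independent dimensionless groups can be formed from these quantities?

There are 4 variables and 4 base dimensions (M, L, T, I).
The dimension matrix has rank 3 (less than 4: the dimension vectors are linearly dependent).
Independent dimensionless groups: 4 − 3 = 1.

1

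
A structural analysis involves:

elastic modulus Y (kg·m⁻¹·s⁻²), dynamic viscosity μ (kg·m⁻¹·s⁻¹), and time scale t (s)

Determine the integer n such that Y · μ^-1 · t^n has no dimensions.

Balance the T exponent: (1)·n from t, plus (-2) − (-1) = -1 from the rest, must sum to zero.
n − 1 = 0, so n = 1.

1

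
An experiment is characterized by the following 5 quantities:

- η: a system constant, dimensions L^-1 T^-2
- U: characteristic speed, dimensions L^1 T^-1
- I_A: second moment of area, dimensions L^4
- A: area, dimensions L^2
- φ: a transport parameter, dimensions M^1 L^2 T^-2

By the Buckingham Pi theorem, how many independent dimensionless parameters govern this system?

There are 5 variables and 3 base dimensions (M, L, T).
The dimension matrix has rank 3.
Independent dimensionless groups: 5 − 3 = 2.

2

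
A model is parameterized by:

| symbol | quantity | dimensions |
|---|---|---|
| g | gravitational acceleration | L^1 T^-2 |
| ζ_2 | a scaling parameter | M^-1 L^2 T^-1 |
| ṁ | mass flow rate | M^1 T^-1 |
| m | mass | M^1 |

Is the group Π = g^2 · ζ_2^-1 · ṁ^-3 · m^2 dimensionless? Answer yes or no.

yes

Sum the exponent of each base dimension across the product:
  M: 2·[g]_M − [ζ_2]_M − 3·[ṁ]_M + 2·[m]_M = 2·(0) − (-1) − 3·(1) + 2·(1) = 0
  L: 2·[g]_L − [ζ_2]_L − 3·[ṁ]_L + 2·[m]_L = 2·(1) − (2) − 3·(0) + 2·(0) = 0
  T: 2·[g]_T − [ζ_2]_T − 3·[ṁ]_T + 2·[m]_T = 2·(-2) − (-1) − 3·(-1) + 2·(0) = 0
All base exponents vanish — dimensionless.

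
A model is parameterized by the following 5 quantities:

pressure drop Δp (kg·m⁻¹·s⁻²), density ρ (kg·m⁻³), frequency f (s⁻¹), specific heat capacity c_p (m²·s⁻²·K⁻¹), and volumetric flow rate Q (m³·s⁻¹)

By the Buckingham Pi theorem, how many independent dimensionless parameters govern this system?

1

There are 5 variables and 4 base dimensions (M, L, T, Θ).
The dimension matrix has rank 4.
Independent dimensionless groups: 5 − 4 = 1.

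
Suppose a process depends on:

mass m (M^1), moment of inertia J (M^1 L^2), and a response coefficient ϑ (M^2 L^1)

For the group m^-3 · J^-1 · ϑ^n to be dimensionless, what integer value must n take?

Balance the M exponent: (2)·n from ϑ, plus −3·(1) − (1) = -4 from the rest, must sum to zero.
2n − 4 = 0, so n = 2.

2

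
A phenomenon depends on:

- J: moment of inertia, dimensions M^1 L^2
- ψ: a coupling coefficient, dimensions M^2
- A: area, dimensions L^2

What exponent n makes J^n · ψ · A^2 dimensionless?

-2

Balance the M exponent: (1)·n from J, plus (2) + 2·(0) = 2 from the rest, must sum to zero.
n + 2 = 0, so n = -2.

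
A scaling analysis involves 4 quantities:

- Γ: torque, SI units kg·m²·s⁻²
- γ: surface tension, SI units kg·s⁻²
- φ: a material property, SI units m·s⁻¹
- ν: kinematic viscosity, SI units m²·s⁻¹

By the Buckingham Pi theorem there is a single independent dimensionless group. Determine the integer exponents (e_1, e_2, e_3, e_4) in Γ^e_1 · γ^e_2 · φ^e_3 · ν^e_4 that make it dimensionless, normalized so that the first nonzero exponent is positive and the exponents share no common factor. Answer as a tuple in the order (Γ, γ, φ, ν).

M: e_1·(1) + e_2·(1) + e_3·(0) + e_4·(0) = 0
L: e_1·(2) + e_2·(0) + e_3·(1) + e_4·(2) = 0
T: e_1·(-2) + e_2·(-2) + e_3·(-1) + e_4·(-1) = 0
Solving this homogeneous linear system for the smallest-integer solution (first nonzero entry positive) gives (1, -1, 2, -2).

(1, -1, 2, -2)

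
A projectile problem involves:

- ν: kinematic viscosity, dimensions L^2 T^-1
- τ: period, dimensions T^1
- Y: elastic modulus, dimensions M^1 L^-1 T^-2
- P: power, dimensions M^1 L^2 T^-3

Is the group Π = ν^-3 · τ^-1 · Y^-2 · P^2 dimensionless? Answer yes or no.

yes

Sum the exponent of each base dimension across the product:
  M: −3·[ν]_M − [τ]_M − 2·[Y]_M + 2·[P]_M = −3·(0) − (0) − 2·(1) + 2·(1) = 0
  L: −3·[ν]_L − [τ]_L − 2·[Y]_L + 2·[P]_L = −3·(2) − (0) − 2·(-1) + 2·(2) = 0
  T: −3·[ν]_T − [τ]_T − 2·[Y]_T + 2·[P]_T = −3·(-1) − (1) − 2·(-2) + 2·(-3) = 0
All base exponents vanish — dimensionless.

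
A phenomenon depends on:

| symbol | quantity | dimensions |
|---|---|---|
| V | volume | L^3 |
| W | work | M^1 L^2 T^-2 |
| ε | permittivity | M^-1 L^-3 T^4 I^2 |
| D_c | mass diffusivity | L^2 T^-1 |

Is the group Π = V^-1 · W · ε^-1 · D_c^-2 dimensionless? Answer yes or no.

no

Sum the exponent of each base dimension across the product:
  M: −[V]_M + [W]_M − [ε]_M − 2·[D_c]_M = −(0) + (1) − (-1) − 2·(0) = 2
  L: −[V]_L + [W]_L − [ε]_L − 2·[D_c]_L = −(3) + (2) − (-3) − 2·(2) = -2
  T: −[V]_T + [W]_T − [ε]_T − 2·[D_c]_T = −(0) + (-2) − (4) − 2·(-1) = -4
  I: −[V]_I + [W]_I − [ε]_I − 2·[D_c]_I = −(0) + (0) − (2) − 2·(0) = -2
Net dimensions [M² L⁻² T⁻⁴ I⁻²] ≠ [1] — not dimensionless.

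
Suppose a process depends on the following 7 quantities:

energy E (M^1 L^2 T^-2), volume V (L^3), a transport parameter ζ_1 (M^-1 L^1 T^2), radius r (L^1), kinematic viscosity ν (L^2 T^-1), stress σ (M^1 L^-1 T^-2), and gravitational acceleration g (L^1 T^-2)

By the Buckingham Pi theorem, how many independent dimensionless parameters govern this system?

4

There are 7 variables and 3 base dimensions (M, L, T).
The dimension matrix has rank 3.
Independent dimensionless groups: 7 − 3 = 4.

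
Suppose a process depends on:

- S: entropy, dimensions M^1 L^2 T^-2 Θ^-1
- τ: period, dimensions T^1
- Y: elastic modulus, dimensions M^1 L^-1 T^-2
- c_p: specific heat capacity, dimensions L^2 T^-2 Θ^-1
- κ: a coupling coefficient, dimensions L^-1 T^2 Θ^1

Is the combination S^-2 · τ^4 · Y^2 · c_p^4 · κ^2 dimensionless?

yes

Sum the exponent of each base dimension across the product:
  M: −2·[S]_M + 4·[τ]_M + 2·[Y]_M + 4·[c_p]_M + 2·[κ]_M = −2·(1) + 4·(0) + 2·(1) + 4·(0) + 2·(0) = 0
  L: −2·[S]_L + 4·[τ]_L + 2·[Y]_L + 4·[c_p]_L + 2·[κ]_L = −2·(2) + 4·(0) + 2·(-1) + 4·(2) + 2·(-1) = 0
  T: −2·[S]_T + 4·[τ]_T + 2·[Y]_T + 4·[c_p]_T + 2·[κ]_T = −2·(-2) + 4·(1) + 2·(-2) + 4·(-2) + 2·(2) = 0
  Θ: −2·[S]_Θ + 4·[τ]_Θ + 2·[Y]_Θ + 4·[c_p]_Θ + 2·[κ]_Θ = −2·(-1) + 4·(0) + 2·(0) + 4·(-1) + 2·(1) = 0
All base exponents vanish — dimensionless.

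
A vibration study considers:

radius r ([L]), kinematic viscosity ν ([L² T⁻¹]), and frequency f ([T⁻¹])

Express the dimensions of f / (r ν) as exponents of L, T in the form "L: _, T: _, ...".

L: -3, T: 0

Collect each base-dimension exponent across the product:
  L: −(1) − (2) + (0) = -3
  T: −(0) − (-1) + (-1) = 0
So the dimensions are [L⁻³].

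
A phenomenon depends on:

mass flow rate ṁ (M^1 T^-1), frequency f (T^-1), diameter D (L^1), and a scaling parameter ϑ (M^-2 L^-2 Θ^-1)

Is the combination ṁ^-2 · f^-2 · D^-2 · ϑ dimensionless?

no

Sum the exponent of each base dimension across the product:
  M: −2·[ṁ]_M − 2·[f]_M − 2·[D]_M + [ϑ]_M = −2·(1) − 2·(0) − 2·(0) + (-2) = -4
  L: −2·[ṁ]_L − 2·[f]_L − 2·[D]_L + [ϑ]_L = −2·(0) − 2·(0) − 2·(1) + (-2) = -4
  T: −2·[ṁ]_T − 2·[f]_T − 2·[D]_T + [ϑ]_T = −2·(-1) − 2·(-1) − 2·(0) + (0) = 4
  Θ: −2·[ṁ]_Θ − 2·[f]_Θ − 2·[D]_Θ + [ϑ]_Θ = −2·(0) − 2·(0) − 2·(0) + (-1) = -1
Net dimensions [M⁻⁴ L⁻⁴ T⁴ Θ⁻¹] ≠ [1] — not dimensionless.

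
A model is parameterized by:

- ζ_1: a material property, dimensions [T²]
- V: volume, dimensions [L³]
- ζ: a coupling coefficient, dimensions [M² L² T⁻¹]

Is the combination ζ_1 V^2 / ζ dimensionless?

no

Sum the exponent of each base dimension across the product:
  M: [ζ_1]_M + 2·[V]_M − [ζ]_M = (0) + 2·(0) − (2) = -2
  L: [ζ_1]_L + 2·[V]_L − [ζ]_L = (0) + 2·(3) − (2) = 4
  T: [ζ_1]_T + 2·[V]_T − [ζ]_T = (2) + 2·(0) − (-1) = 3
Net dimensions [M⁻² L⁴ T³] ≠ [1] — not dimensionless.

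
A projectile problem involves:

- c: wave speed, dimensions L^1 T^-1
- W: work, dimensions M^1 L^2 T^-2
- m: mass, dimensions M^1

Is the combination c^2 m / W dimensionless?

Sum the exponent of each base dimension across the product:
  M: 2·[c]_M − [W]_M + [m]_M = 2·(0) − (1) + (1) = 0
  L: 2·[c]_L − [W]_L + [m]_L = 2·(1) − (2) + (0) = 0
  T: 2·[c]_T − [W]_T + [m]_T = 2·(-1) − (-2) + (0) = 0
  Θ: 2·[c]_Θ − [W]_Θ + [m]_Θ = 2·(0) − (0) + (0) = 0
All base exponents vanish — dimensionless.

yes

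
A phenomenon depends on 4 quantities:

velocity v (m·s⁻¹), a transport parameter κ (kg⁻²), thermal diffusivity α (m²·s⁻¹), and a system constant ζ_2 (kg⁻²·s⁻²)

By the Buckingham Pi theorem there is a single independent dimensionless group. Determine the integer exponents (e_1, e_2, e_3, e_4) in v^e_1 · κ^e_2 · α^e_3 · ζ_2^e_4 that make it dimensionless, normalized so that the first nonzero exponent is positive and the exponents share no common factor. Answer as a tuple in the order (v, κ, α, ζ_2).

M: e_1·(0) + e_2·(-2) + e_3·(0) + e_4·(-2) = 0
L: e_1·(1) + e_2·(0) + e_3·(2) + e_4·(0) = 0
T: e_1·(-1) + e_2·(0) + e_3·(-1) + e_4·(-2) = 0
Solving this homogeneous linear system for the smallest-integer solution (first nonzero entry positive) gives (4, 1, -2, -1).

(4, 1, -2, -1)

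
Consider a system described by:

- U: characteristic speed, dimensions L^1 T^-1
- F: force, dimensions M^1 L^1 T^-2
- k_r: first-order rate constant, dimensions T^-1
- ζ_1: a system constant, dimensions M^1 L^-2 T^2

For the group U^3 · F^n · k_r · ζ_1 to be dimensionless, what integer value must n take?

Balance the M exponent: (1)·n from F, plus 3·(0) + (0) + (1) = 1 from the rest, must sum to zero.
n + 1 = 0, so n = -1.

-1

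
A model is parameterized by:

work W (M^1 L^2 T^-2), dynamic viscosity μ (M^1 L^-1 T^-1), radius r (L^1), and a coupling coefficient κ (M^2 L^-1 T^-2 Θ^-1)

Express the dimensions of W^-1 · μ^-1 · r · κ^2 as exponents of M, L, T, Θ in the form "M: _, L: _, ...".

Collect each base-dimension exponent across the product:
  M: −(1) − (1) + (0) + 2·(2) = 2
  L: −(2) − (-1) + (1) + 2·(-1) = -2
  T: −(-2) − (-1) + (0) + 2·(-2) = -1
  Θ: −(0) − (0) + (0) + 2·(-1) = -2
So the dimensions are [M² L⁻² T⁻¹ Θ⁻²].

M: 2, L: -2, T: -1, Θ: -2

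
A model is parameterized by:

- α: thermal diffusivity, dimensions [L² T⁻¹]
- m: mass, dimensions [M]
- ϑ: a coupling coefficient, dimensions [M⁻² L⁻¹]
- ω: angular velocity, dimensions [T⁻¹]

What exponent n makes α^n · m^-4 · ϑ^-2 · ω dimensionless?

Balance the L exponent: (2)·n from α, plus −4·(0) − 2·(-1) + (0) = 2 from the rest, must sum to zero.
2n + 2 = 0, so n = -1.

-1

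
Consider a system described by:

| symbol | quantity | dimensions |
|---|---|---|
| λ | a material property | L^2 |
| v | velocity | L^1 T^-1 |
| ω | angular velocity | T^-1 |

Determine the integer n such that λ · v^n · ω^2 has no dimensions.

-2

Balance the L exponent: (1)·n from v, plus (2) + 2·(0) = 2 from the rest, must sum to zero.
n + 2 = 0, so n = -2.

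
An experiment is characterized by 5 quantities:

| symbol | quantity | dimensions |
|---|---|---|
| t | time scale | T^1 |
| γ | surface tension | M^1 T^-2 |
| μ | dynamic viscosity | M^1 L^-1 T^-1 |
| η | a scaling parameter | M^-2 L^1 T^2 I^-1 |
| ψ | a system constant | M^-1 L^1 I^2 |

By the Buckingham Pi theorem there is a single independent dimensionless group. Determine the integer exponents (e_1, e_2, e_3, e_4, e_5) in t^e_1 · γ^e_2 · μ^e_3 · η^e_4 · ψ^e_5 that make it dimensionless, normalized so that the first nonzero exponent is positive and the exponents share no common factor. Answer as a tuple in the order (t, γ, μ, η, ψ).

M: e_1·(0) + e_2·(1) + e_3·(1) + e_4·(-2) + e_5·(-1) = 0
L: e_1·(0) + e_2·(0) + e_3·(-1) + e_4·(1) + e_5·(1) = 0
T: e_1·(1) + e_2·(-2) + e_3·(-1) + e_4·(2) + e_5·(0) = 0
I: e_1·(0) + e_2·(0) + e_3·(0) + e_4·(-1) + e_5·(2) = 0
Solving this homogeneous linear system for the smallest-integer solution (first nonzero entry positive) gives (3, 2, 3, 2, 1).

(3, 2, 3, 2, 1)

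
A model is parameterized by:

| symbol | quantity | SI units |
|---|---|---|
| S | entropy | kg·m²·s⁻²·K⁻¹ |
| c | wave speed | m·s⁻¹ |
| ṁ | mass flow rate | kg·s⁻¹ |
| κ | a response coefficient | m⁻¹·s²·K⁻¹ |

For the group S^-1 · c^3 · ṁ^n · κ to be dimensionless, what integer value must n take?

1

Balance the M exponent: (1)·n from ṁ, plus −(1) + 3·(0) + (0) = -1 from the rest, must sum to zero.
n − 1 = 0, so n = 1.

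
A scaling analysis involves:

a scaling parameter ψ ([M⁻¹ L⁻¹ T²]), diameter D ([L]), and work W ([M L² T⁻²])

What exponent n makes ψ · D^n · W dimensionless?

-1

Balance the L exponent: (1)·n from D, plus (-1) + (2) = 1 from the rest, must sum to zero.
n + 1 = 0, so n = -1.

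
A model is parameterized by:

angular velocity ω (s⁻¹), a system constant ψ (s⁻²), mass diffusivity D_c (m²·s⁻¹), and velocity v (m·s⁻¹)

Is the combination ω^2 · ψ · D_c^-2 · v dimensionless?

no

Sum the exponent of each base dimension across the product:
  L: 2·[ω]_L + [ψ]_L − 2·[D_c]_L + [v]_L = 2·(0) + (0) − 2·(2) + (1) = -3
  T: 2·[ω]_T + [ψ]_T − 2·[D_c]_T + [v]_T = 2·(-1) + (-2) − 2·(-1) + (-1) = -3
Net dimensions [L⁻³ T⁻³] ≠ [1] — not dimensionless.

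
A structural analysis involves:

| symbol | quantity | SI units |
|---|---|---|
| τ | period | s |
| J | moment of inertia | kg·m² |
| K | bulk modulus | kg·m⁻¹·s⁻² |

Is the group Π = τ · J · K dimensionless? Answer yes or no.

Sum the exponent of each base dimension across the product:
  M: [τ]_M + [J]_M + [K]_M = (0) + (1) + (1) = 2
  L: [τ]_L + [J]_L + [K]_L = (0) + (2) + (-1) = 1
  T: [τ]_T + [J]_T + [K]_T = (1) + (0) + (-2) = -1
Net dimensions [M² L T⁻¹] ≠ [1] — not dimensionless.

no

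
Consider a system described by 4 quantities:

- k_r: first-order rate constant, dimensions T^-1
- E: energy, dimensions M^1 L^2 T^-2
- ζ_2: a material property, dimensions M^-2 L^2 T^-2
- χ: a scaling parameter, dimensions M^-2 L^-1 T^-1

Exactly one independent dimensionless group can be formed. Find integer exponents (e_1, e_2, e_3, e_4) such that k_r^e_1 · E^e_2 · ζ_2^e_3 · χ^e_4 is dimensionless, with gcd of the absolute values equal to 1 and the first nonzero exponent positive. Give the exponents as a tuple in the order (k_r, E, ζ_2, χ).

M: e_1·(0) + e_2·(1) + e_3·(-2) + e_4·(-2) = 0
L: e_1·(0) + e_2·(2) + e_3·(2) + e_4·(-1) = 0
T: e_1·(-1) + e_2·(-2) + e_3·(-2) + e_4·(-1) = 0
Solving this homogeneous linear system for the smallest-integer solution (first nonzero entry positive) gives (4, -2, 1, -2).

(4, -2, 1, -2)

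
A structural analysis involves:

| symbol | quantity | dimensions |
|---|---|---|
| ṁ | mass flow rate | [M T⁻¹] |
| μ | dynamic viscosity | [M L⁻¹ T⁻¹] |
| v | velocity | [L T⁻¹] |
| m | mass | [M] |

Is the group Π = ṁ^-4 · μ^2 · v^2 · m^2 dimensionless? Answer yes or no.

yes

Sum the exponent of each base dimension across the product:
  M: −4·[ṁ]_M + 2·[μ]_M + 2·[v]_M + 2·[m]_M = −4·(1) + 2·(1) + 2·(0) + 2·(1) = 0
  L: −4·[ṁ]_L + 2·[μ]_L + 2·[v]_L + 2·[m]_L = −4·(0) + 2·(-1) + 2·(1) + 2·(0) = 0
  T: −4·[ṁ]_T + 2·[μ]_T + 2·[v]_T + 2·[m]_T = −4·(-1) + 2·(-1) + 2·(-1) + 2·(0) = 0
All base exponents vanish — dimensionless.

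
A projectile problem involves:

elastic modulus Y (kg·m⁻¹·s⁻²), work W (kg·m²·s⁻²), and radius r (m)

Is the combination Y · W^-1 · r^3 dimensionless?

yes

Sum the exponent of each base dimension across the product:
  M: [Y]_M − [W]_M + 3·[r]_M = (1) − (1) + 3·(0) = 0
  L: [Y]_L − [W]_L + 3·[r]_L = (-1) − (2) + 3·(1) = 0
  T: [Y]_T − [W]_T + 3·[r]_T = (-2) − (-2) + 3·(0) = 0
All base exponents vanish — dimensionless.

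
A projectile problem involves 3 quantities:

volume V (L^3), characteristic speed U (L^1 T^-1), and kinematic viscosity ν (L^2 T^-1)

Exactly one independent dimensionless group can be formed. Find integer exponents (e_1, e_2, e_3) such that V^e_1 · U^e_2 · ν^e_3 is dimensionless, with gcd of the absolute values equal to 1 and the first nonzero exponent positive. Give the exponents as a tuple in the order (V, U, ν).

(1, 3, -3)

L: e_1·(3) + e_2·(1) + e_3·(2) = 0
T: e_1·(0) + e_2·(-1) + e_3·(-1) = 0
Solving this homogeneous linear system for the smallest-integer solution (first nonzero entry positive) gives (1, 3, -3).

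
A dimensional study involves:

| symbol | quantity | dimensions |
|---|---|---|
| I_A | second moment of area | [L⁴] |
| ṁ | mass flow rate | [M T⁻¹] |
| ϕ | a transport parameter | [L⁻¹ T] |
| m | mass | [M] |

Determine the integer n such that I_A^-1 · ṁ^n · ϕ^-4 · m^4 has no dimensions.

Balance the M exponent: (1)·n from ṁ, plus −(0) − 4·(0) + 4·(1) = 4 from the rest, must sum to zero.
n + 4 = 0, so n = -4.

-4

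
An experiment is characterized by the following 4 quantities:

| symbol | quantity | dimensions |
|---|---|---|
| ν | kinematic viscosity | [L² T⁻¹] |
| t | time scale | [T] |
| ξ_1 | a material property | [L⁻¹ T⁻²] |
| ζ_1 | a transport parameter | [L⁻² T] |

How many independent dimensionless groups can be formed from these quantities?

2

There are 4 variables and 2 base dimensions (L, T).
The dimension matrix has rank 2.
Independent dimensionless groups: 4 − 2 = 2.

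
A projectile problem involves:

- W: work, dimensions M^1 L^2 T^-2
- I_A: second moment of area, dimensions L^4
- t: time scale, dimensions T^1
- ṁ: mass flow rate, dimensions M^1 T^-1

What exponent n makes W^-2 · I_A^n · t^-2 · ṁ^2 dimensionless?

1

Balance the L exponent: (4)·n from I_A, plus −2·(2) − 2·(0) + 2·(0) = -4 from the rest, must sum to zero.
4n − 4 = 0, so n = 1.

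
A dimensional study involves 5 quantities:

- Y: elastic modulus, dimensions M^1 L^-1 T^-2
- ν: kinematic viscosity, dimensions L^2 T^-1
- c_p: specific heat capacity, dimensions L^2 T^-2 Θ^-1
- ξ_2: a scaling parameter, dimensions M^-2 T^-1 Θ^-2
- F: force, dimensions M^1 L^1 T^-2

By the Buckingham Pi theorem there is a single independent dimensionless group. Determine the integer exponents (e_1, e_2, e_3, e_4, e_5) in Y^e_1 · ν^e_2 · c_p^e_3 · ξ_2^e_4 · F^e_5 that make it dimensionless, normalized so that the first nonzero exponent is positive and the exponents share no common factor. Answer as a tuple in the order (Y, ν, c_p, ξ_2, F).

M: e_1·(1) + e_2·(0) + e_3·(0) + e_4·(-2) + e_5·(1) = 0
L: e_1·(-1) + e_2·(2) + e_3·(2) + e_4·(0) + e_5·(1) = 0
T: e_1·(-2) + e_2·(-1) + e_3·(-2) + e_4·(-1) + e_5·(-2) = 0
Θ: e_1·(0) + e_2·(0) + e_3·(-1) + e_4·(-2) + e_5·(0) = 0
Solving this homogeneous linear system for the smallest-integer solution (first nonzero entry positive) gives (2, 1, 2, -1, -4).

(2, 1, 2, -1, -4)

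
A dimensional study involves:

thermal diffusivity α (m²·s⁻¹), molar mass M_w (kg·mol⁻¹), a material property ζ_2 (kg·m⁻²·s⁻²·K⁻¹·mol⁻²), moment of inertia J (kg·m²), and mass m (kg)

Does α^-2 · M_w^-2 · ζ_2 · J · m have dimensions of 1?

no

Sum the exponent of each base dimension across the product:
  M: −2·[α]_M − 2·[M_w]_M + [ζ_2]_M + [J]_M + [m]_M = −2·(0) − 2·(1) + (1) + (1) + (1) = 1
  L: −2·[α]_L − 2·[M_w]_L + [ζ_2]_L + [J]_L + [m]_L = −2·(2) − 2·(0) + (-2) + (2) + (0) = -4
  T: −2·[α]_T − 2·[M_w]_T + [ζ_2]_T + [J]_T + [m]_T = −2·(-1) − 2·(0) + (-2) + (0) + (0) = 0
  Θ: −2·[α]_Θ − 2·[M_w]_Θ + [ζ_2]_Θ + [J]_Θ + [m]_Θ = −2·(0) − 2·(0) + (-1) + (0) + (0) = -1
  N: −2·[α]_N − 2·[M_w]_N + [ζ_2]_N + [J]_N + [m]_N = −2·(0) − 2·(-1) + (-2) + (0) + (0) = 0
Net dimensions [M L⁻⁴ Θ⁻¹] ≠ [1] — not dimensionless.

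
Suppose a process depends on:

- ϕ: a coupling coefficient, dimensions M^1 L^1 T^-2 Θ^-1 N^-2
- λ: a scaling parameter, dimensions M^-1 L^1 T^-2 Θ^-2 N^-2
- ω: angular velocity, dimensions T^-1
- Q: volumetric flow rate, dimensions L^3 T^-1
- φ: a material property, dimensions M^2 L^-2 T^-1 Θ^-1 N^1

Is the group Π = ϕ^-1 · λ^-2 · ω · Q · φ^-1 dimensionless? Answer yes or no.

no

Sum the exponent of each base dimension across the product:
  M: −[ϕ]_M − 2·[λ]_M + [ω]_M + [Q]_M − [φ]_M = −(1) − 2·(-1) + (0) + (0) − (2) = -1
  L: −[ϕ]_L − 2·[λ]_L + [ω]_L + [Q]_L − [φ]_L = −(1) − 2·(1) + (0) + (3) − (-2) = 2
  T: −[ϕ]_T − 2·[λ]_T + [ω]_T + [Q]_T − [φ]_T = −(-2) − 2·(-2) + (-1) + (-1) − (-1) = 5
  Θ: −[ϕ]_Θ − 2·[λ]_Θ + [ω]_Θ + [Q]_Θ − [φ]_Θ = −(-1) − 2·(-2) + (0) + (0) − (-1) = 6
  N: −[ϕ]_N − 2·[λ]_N + [ω]_N + [Q]_N − [φ]_N = −(-2) − 2·(-2) + (0) + (0) − (1) = 5
Net dimensions [M⁻¹ L² T⁵ Θ⁶ N⁵] ≠ [1] — not dimensionless.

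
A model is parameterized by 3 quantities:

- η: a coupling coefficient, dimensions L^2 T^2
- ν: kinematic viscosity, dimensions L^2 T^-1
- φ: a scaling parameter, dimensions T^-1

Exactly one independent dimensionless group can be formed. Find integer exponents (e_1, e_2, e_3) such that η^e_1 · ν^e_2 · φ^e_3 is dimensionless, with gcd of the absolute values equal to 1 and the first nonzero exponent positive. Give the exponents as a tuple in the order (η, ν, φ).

L: e_1·(2) + e_2·(2) + e_3·(0) = 0
T: e_1·(2) + e_2·(-1) + e_3·(-1) = 0
Solving this homogeneous linear system for the smallest-integer solution (first nonzero entry positive) gives (1, -1, 3).

(1, -1, 3)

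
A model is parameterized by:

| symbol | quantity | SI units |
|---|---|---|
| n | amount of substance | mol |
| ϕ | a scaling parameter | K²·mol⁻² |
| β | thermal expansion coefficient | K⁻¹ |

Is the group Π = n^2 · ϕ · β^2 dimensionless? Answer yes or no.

yes

Sum the exponent of each base dimension across the product:
  M: 2·[n]_M + [ϕ]_M + 2·[β]_M = 2·(0) + (0) + 2·(0) = 0
  L: 2·[n]_L + [ϕ]_L + 2·[β]_L = 2·(0) + (0) + 2·(0) = 0
  T: 2·[n]_T + [ϕ]_T + 2·[β]_T = 2·(0) + (0) + 2·(0) = 0
  Θ: 2·[n]_Θ + [ϕ]_Θ + 2·[β]_Θ = 2·(0) + (2) + 2·(-1) = 0
  N: 2·[n]_N + [ϕ]_N + 2·[β]_N = 2·(1) + (-2) + 2·(0) = 0
All base exponents vanish — dimensionless.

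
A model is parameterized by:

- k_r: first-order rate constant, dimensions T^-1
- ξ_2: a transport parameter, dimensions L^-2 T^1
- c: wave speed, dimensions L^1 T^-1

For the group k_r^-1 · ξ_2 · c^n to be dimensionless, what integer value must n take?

Balance the L exponent: (1)·n from c, plus −(0) + (-2) = -2 from the rest, must sum to zero.
n − 2 = 0, so n = 2.

2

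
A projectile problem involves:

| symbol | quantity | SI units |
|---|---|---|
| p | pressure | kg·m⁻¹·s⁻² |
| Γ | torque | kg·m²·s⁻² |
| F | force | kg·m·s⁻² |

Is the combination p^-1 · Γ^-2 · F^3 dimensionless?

yes

Sum the exponent of each base dimension across the product:
  M: −[p]_M − 2·[Γ]_M + 3·[F]_M = −(1) − 2·(1) + 3·(1) = 0
  L: −[p]_L − 2·[Γ]_L + 3·[F]_L = −(-1) − 2·(2) + 3·(1) = 0
  T: −[p]_T − 2·[Γ]_T + 3·[F]_T = −(-2) − 2·(-2) + 3·(-2) = 0
All base exponents vanish — dimensionless.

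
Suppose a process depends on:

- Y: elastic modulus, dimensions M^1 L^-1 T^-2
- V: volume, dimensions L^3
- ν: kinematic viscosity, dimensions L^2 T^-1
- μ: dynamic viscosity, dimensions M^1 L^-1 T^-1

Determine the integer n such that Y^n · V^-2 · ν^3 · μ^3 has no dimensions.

Balance the M exponent: (1)·n from Y, plus −2·(0) + 3·(0) + 3·(1) = 3 from the rest, must sum to zero.
n + 3 = 0, so n = -3.

-3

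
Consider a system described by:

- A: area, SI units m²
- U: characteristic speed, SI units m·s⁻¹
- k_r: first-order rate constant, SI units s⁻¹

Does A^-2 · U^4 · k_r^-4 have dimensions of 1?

Sum the exponent of each base dimension across the product:
  M: −2·[A]_M + 4·[U]_M − 4·[k_r]_M = −2·(0) + 4·(0) − 4·(0) = 0
  L: −2·[A]_L + 4·[U]_L − 4·[k_r]_L = −2·(2) + 4·(1) − 4·(0) = 0
  T: −2·[A]_T + 4·[U]_T − 4·[k_r]_T = −2·(0) + 4·(-1) − 4·(-1) = 0
All base exponents vanish — dimensionless.

yes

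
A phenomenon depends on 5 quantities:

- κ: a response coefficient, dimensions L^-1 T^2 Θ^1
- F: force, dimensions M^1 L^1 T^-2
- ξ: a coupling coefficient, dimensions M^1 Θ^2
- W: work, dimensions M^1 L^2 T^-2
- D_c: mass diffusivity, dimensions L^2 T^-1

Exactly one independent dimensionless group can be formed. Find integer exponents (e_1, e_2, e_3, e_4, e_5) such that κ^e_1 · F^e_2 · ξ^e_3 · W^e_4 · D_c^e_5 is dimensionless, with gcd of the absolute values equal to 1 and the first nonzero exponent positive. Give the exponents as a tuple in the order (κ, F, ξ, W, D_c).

(2, 4, -1, -3, 2)

M: e_1·(0) + e_2·(1) + e_3·(1) + e_4·(1) + e_5·(0) = 0
L: e_1·(-1) + e_2·(1) + e_3·(0) + e_4·(2) + e_5·(2) = 0
T: e_1·(2) + e_2·(-2) + e_3·(0) + e_4·(-2) + e_5·(-1) = 0
Θ: e_1·(1) + e_2·(0) + e_3·(2) + e_4·(0) + e_5·(0) = 0
Solving this homogeneous linear system for the smallest-integer solution (first nonzero entry positive) gives (2, 4, -1, -3, 2).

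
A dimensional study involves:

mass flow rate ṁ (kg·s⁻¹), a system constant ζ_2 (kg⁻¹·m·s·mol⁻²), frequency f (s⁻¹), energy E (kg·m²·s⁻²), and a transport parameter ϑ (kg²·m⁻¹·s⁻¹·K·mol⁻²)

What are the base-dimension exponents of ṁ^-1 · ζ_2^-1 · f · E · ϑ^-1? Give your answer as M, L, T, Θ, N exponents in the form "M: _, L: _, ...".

M: -1, L: 2, T: -2, Θ: -1, N: 4

Collect each base-dimension exponent across the product:
  M: −(1) − (-1) + (0) + (1) − (2) = -1
  L: −(0) − (1) + (0) + (2) − (-1) = 2
  T: −(-1) − (1) + (-1) + (-2) − (-1) = -2
  Θ: −(0) − (0) + (0) + (0) − (1) = -1
  N: −(0) − (-2) + (0) + (0) − (-2) = 4
So the dimensions are [M⁻¹ L² T⁻² Θ⁻¹ N⁴].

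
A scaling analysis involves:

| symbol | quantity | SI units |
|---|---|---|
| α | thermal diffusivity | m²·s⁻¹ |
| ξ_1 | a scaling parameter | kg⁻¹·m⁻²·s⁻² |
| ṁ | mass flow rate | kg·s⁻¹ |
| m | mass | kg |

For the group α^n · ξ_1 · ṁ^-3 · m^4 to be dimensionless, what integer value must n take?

Balance the L exponent: (2)·n from α, plus (-2) − 3·(0) + 4·(0) = -2 from the rest, must sum to zero.
2n − 2 = 0, so n = 1.

1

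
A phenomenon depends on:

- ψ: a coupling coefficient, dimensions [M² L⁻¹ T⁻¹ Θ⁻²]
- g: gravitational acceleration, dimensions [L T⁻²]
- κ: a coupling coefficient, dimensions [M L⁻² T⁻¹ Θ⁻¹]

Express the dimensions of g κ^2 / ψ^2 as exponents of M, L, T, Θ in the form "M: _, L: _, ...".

Collect each base-dimension exponent across the product:
  M: −2·(2) + (0) + 2·(1) = -2
  L: −2·(-1) + (1) + 2·(-2) = -1
  T: −2·(-1) + (-2) + 2·(-1) = -2
  Θ: −2·(-2) + (0) + 2·(-1) = 2
So the dimensions are [M⁻² L⁻¹ T⁻² Θ²].

M: -2, L: -1, T: -2, Θ: 2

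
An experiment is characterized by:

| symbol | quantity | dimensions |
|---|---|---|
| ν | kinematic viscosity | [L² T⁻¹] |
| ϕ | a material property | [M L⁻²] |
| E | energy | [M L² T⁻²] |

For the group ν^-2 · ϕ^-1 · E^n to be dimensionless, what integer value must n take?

Balance the M exponent: (1)·n from E, plus −2·(0) − (1) = -1 from the rest, must sum to zero.
n − 1 = 0, so n = 1.

1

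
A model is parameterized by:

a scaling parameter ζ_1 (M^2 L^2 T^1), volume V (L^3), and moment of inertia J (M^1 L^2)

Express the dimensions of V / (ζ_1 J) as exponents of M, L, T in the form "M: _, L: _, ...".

M: -3, L: -1, T: -1

Collect each base-dimension exponent across the product:
  M: −(2) + (0) − (1) = -3
  L: −(2) + (3) − (2) = -1
  T: −(1) + (0) − (0) = -1
So the dimensions are [M⁻³ L⁻¹ T⁻¹].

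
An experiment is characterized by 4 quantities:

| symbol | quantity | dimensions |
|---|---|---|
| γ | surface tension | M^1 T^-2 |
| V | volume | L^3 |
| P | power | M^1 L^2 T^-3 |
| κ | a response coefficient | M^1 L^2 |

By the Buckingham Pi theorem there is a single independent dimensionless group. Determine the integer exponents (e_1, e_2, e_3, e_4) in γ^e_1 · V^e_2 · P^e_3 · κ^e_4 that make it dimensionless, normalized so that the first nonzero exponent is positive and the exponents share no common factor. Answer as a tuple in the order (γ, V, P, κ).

M: e_1·(1) + e_2·(0) + e_3·(1) + e_4·(1) = 0
L: e_1·(0) + e_2·(3) + e_3·(2) + e_4·(2) = 0
T: e_1·(-2) + e_2·(0) + e_3·(-3) + e_4·(0) = 0
Solving this homogeneous linear system for the smallest-integer solution (first nonzero entry positive) gives (3, 2, -2, -1).

(3, 2, -2, -1)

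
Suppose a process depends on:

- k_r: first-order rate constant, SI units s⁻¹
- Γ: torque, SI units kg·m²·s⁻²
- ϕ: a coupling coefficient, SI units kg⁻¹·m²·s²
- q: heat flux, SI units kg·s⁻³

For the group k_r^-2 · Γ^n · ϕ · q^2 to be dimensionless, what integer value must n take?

-1

Balance the M exponent: (1)·n from Γ, plus −2·(0) + (-1) + 2·(1) = 1 from the rest, must sum to zero.
n + 1 = 0, so n = -1.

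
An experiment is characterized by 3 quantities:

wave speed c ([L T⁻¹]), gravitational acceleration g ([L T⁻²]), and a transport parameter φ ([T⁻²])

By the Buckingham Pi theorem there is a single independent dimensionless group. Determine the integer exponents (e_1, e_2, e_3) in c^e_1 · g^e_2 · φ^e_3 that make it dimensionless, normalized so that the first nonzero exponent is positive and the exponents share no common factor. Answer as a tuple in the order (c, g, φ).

(2, -2, 1)

L: e_1·(1) + e_2·(1) + e_3·(0) = 0
T: e_1·(-1) + e_2·(-2) + e_3·(-2) = 0
Solving this homogeneous linear system for the smallest-integer solution (first nonzero entry positive) gives (2, -2, 1).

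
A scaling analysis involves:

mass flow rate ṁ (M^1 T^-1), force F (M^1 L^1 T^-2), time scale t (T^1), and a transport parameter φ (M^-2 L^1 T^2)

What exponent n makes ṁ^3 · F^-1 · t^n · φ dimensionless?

Balance the T exponent: (1)·n from t, plus 3·(-1) − (-2) + (2) = 1 from the rest, must sum to zero.
n + 1 = 0, so n = -1.

-1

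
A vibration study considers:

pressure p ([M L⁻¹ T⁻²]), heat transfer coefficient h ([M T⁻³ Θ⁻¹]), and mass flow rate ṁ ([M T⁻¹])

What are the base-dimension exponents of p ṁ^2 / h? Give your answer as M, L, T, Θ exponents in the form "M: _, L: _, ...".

Collect each base-dimension exponent across the product:
  M: (1) − (1) + 2·(1) = 2
  L: (-1) − (0) + 2·(0) = -1
  T: (-2) − (-3) + 2·(-1) = -1
  Θ: (0) − (-1) + 2·(0) = 1
So the dimensions are [M² L⁻¹ T⁻¹ Θ].

M: 2, L: -1, T: -1, Θ: 1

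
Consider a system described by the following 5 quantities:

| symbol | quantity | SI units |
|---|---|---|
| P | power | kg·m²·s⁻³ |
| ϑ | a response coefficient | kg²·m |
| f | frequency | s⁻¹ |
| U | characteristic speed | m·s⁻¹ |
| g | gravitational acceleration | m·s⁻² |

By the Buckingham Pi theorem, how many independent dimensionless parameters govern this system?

There are 5 variables and 3 base dimensions (M, L, T).
The dimension matrix has rank 3.
Independent dimensionless groups: 5 − 3 = 2.

2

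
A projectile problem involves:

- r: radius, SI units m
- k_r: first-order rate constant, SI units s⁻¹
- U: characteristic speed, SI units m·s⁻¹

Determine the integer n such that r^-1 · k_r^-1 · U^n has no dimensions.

1

Balance the L exponent: (1)·n from U, plus −(1) − (0) = -1 from the rest, must sum to zero.
n − 1 = 0, so n = 1.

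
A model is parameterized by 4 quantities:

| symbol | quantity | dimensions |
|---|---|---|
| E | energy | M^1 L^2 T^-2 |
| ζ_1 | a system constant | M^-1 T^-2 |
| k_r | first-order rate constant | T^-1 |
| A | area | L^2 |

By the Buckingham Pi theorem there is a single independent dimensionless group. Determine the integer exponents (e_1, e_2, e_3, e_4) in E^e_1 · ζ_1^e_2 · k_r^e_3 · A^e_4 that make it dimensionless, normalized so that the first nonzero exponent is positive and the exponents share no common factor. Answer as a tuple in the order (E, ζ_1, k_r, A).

M: e_1·(1) + e_2·(-1) + e_3·(0) + e_4·(0) = 0
L: e_1·(2) + e_2·(0) + e_3·(0) + e_4·(2) = 0
T: e_1·(-2) + e_2·(-2) + e_3·(-1) + e_4·(0) = 0
Solving this homogeneous linear system for the smallest-integer solution (first nonzero entry positive) gives (1, 1, -4, -1).

(1, 1, -4, -1)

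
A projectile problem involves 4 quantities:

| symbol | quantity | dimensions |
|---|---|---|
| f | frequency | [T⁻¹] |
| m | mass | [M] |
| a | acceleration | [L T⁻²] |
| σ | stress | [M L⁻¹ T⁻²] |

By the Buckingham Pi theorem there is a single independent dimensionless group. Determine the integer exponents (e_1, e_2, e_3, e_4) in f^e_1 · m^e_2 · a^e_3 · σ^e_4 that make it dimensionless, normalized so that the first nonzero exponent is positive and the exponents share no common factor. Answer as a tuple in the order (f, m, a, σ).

(4, 1, -1, -1)

M: e_1·(0) + e_2·(1) + e_3·(0) + e_4·(1) = 0
L: e_1·(0) + e_2·(0) + e_3·(1) + e_4·(-1) = 0
T: e_1·(-1) + e_2·(0) + e_3·(-2) + e_4·(-2) = 0
Solving this homogeneous linear system for the smallest-integer solution (first nonzero entry positive) gives (4, 1, -1, -1).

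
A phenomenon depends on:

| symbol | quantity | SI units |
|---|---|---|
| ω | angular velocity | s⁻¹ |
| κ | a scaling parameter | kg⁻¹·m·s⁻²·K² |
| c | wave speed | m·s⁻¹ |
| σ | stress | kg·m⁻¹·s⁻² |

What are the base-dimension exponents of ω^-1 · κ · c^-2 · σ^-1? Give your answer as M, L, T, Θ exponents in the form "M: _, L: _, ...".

M: -2, L: 0, T: 3, Θ: 2

Collect each base-dimension exponent across the product:
  M: −(0) + (-1) − 2·(0) − (1) = -2
  L: −(0) + (1) − 2·(1) − (-1) = 0
  T: −(-1) + (-2) − 2·(-1) − (-2) = 3
  Θ: −(0) + (2) − 2·(0) − (0) = 2
So the dimensions are [M⁻² T³ Θ²].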